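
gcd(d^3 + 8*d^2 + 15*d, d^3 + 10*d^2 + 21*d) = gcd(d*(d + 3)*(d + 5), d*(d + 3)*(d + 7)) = d^2 + 3*d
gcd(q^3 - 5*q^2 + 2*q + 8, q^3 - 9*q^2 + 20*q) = q - 4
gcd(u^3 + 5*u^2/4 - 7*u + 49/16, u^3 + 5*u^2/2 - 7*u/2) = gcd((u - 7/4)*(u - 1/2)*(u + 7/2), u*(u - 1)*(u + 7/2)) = u + 7/2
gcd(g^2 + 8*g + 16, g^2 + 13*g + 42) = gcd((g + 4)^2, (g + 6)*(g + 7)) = 1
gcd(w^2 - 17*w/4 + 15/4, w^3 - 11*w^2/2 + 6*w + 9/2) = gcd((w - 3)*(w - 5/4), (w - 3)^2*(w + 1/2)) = w - 3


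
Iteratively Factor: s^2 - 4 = (s - 2)*(s + 2)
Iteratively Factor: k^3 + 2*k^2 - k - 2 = (k + 2)*(k^2 - 1) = (k + 1)*(k + 2)*(k - 1)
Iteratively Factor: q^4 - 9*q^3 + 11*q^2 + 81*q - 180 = (q - 4)*(q^3 - 5*q^2 - 9*q + 45) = (q - 5)*(q - 4)*(q^2 - 9) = (q - 5)*(q - 4)*(q - 3)*(q + 3)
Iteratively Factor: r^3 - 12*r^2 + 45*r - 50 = (r - 5)*(r^2 - 7*r + 10) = (r - 5)*(r - 2)*(r - 5)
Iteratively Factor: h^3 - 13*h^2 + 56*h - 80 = (h - 4)*(h^2 - 9*h + 20) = (h - 4)^2*(h - 5)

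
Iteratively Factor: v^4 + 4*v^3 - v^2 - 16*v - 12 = (v - 2)*(v^3 + 6*v^2 + 11*v + 6) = (v - 2)*(v + 2)*(v^2 + 4*v + 3) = (v - 2)*(v + 1)*(v + 2)*(v + 3)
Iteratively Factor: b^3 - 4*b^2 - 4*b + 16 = (b + 2)*(b^2 - 6*b + 8) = (b - 4)*(b + 2)*(b - 2)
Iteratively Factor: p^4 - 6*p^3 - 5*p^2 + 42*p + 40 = (p + 1)*(p^3 - 7*p^2 + 2*p + 40) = (p - 4)*(p + 1)*(p^2 - 3*p - 10) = (p - 4)*(p + 1)*(p + 2)*(p - 5)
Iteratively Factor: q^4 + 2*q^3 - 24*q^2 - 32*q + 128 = (q + 4)*(q^3 - 2*q^2 - 16*q + 32) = (q - 2)*(q + 4)*(q^2 - 16) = (q - 4)*(q - 2)*(q + 4)*(q + 4)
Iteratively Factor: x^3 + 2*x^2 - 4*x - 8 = (x + 2)*(x^2 - 4) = (x - 2)*(x + 2)*(x + 2)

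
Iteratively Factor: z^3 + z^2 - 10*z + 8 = (z - 2)*(z^2 + 3*z - 4) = (z - 2)*(z + 4)*(z - 1)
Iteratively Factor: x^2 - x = (x)*(x - 1)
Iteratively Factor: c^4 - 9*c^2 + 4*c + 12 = (c - 2)*(c^3 + 2*c^2 - 5*c - 6) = (c - 2)^2*(c^2 + 4*c + 3) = (c - 2)^2*(c + 3)*(c + 1)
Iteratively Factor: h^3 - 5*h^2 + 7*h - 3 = (h - 1)*(h^2 - 4*h + 3) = (h - 3)*(h - 1)*(h - 1)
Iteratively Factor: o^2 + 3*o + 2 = (o + 1)*(o + 2)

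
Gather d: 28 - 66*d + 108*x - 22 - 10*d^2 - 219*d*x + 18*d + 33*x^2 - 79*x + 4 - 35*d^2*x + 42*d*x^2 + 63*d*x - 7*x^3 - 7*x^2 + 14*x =d^2*(-35*x - 10) + d*(42*x^2 - 156*x - 48) - 7*x^3 + 26*x^2 + 43*x + 10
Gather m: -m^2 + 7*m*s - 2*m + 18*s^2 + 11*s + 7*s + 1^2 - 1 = -m^2 + m*(7*s - 2) + 18*s^2 + 18*s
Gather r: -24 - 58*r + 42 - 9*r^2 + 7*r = -9*r^2 - 51*r + 18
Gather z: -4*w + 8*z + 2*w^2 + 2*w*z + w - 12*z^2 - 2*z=2*w^2 - 3*w - 12*z^2 + z*(2*w + 6)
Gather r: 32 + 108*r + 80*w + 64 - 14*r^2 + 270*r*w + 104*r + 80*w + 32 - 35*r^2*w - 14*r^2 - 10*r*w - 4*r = r^2*(-35*w - 28) + r*(260*w + 208) + 160*w + 128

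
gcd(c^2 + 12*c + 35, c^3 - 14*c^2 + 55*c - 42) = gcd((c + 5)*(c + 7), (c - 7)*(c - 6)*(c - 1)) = 1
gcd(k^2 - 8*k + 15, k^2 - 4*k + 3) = k - 3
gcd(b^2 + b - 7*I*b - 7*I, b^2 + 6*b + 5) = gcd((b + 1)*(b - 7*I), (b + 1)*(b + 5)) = b + 1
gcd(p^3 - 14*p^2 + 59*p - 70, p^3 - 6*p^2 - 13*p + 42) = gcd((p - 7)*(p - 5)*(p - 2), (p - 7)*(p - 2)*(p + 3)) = p^2 - 9*p + 14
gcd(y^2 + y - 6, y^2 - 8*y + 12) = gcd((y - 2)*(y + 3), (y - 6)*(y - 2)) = y - 2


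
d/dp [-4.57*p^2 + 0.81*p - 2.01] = 0.81 - 9.14*p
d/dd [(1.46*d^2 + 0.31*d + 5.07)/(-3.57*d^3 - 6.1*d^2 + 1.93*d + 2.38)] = (5.2122*d^4 + 2.2134*d^3 + 59.0085*d^2 + 68.8036*d - 9.0473)/(12.7449*d^6 + 43.554*d^5 + 23.4298*d^4 - 40.5392*d^3 - 25.3111*d^2 + 9.1868*d + 5.6644)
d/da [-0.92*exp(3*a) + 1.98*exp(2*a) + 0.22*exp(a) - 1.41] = (-2.76*exp(2*a) + 3.96*exp(a) + 0.22)*exp(a)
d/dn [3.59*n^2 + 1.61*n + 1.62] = 7.18*n + 1.61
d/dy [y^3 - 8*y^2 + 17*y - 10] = 3*y^2 - 16*y + 17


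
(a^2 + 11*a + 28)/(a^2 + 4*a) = (a + 7)/a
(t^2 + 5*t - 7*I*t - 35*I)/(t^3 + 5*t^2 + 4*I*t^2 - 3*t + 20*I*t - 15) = (t - 7*I)/(t^2 + 4*I*t - 3)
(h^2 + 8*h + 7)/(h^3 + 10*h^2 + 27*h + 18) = (h + 7)/(h^2 + 9*h + 18)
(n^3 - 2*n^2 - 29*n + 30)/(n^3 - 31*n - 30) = (n - 1)/(n + 1)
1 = 1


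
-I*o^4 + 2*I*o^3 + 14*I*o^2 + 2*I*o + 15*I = (o - 5)*(o + 3)*(o - I)*(-I*o + 1)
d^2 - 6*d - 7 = (d - 7)*(d + 1)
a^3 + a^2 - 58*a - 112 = (a - 8)*(a + 2)*(a + 7)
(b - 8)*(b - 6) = b^2 - 14*b + 48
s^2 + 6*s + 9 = (s + 3)^2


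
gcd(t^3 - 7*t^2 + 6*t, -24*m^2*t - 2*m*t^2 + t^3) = t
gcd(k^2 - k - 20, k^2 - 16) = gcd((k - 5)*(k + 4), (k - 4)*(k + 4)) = k + 4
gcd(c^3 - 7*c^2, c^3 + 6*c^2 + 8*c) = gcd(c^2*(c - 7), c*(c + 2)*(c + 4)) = c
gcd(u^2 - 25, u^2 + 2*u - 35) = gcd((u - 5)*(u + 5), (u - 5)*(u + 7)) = u - 5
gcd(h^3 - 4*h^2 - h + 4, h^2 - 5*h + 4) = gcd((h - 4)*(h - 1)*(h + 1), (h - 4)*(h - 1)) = h^2 - 5*h + 4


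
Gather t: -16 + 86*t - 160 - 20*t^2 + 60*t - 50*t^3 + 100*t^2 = -50*t^3 + 80*t^2 + 146*t - 176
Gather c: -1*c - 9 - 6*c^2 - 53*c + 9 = -6*c^2 - 54*c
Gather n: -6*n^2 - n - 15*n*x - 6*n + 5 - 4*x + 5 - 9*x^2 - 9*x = -6*n^2 + n*(-15*x - 7) - 9*x^2 - 13*x + 10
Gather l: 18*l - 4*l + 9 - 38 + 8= 14*l - 21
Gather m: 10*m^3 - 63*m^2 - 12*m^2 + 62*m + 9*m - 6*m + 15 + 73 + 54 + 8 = 10*m^3 - 75*m^2 + 65*m + 150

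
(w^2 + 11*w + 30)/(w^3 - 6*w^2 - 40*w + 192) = (w + 5)/(w^2 - 12*w + 32)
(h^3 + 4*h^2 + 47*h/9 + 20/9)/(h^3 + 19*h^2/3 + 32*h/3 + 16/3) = (h + 5/3)/(h + 4)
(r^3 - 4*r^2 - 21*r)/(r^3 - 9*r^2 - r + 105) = r/(r - 5)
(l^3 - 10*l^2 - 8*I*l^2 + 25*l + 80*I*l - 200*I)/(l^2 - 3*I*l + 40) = (l^2 - 10*l + 25)/(l + 5*I)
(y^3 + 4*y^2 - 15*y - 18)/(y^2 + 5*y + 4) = (y^2 + 3*y - 18)/(y + 4)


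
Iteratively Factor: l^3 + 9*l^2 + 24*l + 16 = (l + 4)*(l^2 + 5*l + 4) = (l + 4)^2*(l + 1)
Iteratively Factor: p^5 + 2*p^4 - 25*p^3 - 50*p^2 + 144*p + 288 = (p + 2)*(p^4 - 25*p^2 + 144) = (p + 2)*(p + 4)*(p^3 - 4*p^2 - 9*p + 36) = (p + 2)*(p + 3)*(p + 4)*(p^2 - 7*p + 12) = (p - 4)*(p + 2)*(p + 3)*(p + 4)*(p - 3)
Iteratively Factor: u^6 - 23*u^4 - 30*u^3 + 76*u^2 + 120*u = (u + 3)*(u^5 - 3*u^4 - 14*u^3 + 12*u^2 + 40*u) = (u - 5)*(u + 3)*(u^4 + 2*u^3 - 4*u^2 - 8*u) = u*(u - 5)*(u + 3)*(u^3 + 2*u^2 - 4*u - 8) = u*(u - 5)*(u + 2)*(u + 3)*(u^2 - 4) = u*(u - 5)*(u - 2)*(u + 2)*(u + 3)*(u + 2)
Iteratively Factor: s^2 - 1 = (s - 1)*(s + 1)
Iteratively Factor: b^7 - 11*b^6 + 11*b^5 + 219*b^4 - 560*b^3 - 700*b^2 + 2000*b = (b - 5)*(b^6 - 6*b^5 - 19*b^4 + 124*b^3 + 60*b^2 - 400*b) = (b - 5)^2*(b^5 - b^4 - 24*b^3 + 4*b^2 + 80*b) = (b - 5)^2*(b + 4)*(b^4 - 5*b^3 - 4*b^2 + 20*b) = (b - 5)^3*(b + 4)*(b^3 - 4*b) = b*(b - 5)^3*(b + 4)*(b^2 - 4) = b*(b - 5)^3*(b + 2)*(b + 4)*(b - 2)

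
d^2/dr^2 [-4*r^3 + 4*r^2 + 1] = 8 - 24*r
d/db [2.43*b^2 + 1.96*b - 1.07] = 4.86*b + 1.96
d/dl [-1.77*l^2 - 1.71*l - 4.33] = -3.54*l - 1.71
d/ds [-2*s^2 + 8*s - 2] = 8 - 4*s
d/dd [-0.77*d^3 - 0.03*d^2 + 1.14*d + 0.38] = -2.31*d^2 - 0.06*d + 1.14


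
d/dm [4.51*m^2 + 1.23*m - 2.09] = 9.02*m + 1.23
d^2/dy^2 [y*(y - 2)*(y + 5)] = 6*y + 6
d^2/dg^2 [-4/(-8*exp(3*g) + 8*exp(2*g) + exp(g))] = 4*((-72*exp(2*g) + 32*exp(g) + 1)*(-8*exp(2*g) + 8*exp(g) + 1) - 2*(-24*exp(2*g) + 16*exp(g) + 1)^2)*exp(-g)/(-8*exp(2*g) + 8*exp(g) + 1)^3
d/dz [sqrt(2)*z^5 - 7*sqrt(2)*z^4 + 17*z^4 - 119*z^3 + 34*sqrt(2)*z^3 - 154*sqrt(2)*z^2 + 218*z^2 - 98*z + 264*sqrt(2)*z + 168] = 5*sqrt(2)*z^4 - 28*sqrt(2)*z^3 + 68*z^3 - 357*z^2 + 102*sqrt(2)*z^2 - 308*sqrt(2)*z + 436*z - 98 + 264*sqrt(2)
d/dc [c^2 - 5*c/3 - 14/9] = 2*c - 5/3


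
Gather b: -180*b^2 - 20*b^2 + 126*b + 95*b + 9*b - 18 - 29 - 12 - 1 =-200*b^2 + 230*b - 60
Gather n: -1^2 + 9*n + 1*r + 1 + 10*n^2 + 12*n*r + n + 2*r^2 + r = 10*n^2 + n*(12*r + 10) + 2*r^2 + 2*r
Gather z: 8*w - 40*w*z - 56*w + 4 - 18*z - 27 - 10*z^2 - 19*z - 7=-48*w - 10*z^2 + z*(-40*w - 37) - 30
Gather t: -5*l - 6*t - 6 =-5*l - 6*t - 6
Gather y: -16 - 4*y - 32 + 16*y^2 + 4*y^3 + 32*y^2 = 4*y^3 + 48*y^2 - 4*y - 48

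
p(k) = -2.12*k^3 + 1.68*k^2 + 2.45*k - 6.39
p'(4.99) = -139.15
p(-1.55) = 1.74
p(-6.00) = 497.31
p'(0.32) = 2.87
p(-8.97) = 1636.88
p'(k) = -6.36*k^2 + 3.36*k + 2.45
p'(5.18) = -150.80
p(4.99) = -215.75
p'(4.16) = -93.64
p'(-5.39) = -200.43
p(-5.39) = 361.18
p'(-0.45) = -0.35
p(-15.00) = 7489.86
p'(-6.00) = -246.67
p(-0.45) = -6.96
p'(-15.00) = -1478.95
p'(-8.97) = -539.42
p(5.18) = -243.28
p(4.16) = -119.75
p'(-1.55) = -18.04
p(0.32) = -5.50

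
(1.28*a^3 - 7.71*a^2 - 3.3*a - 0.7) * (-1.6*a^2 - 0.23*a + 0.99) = -2.048*a^5 + 12.0416*a^4 + 8.3205*a^3 - 5.7539*a^2 - 3.106*a - 0.693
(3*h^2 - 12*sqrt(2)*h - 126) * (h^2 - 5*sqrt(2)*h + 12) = 3*h^4 - 27*sqrt(2)*h^3 + 30*h^2 + 486*sqrt(2)*h - 1512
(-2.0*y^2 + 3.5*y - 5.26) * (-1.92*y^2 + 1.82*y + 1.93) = 3.84*y^4 - 10.36*y^3 + 12.6092*y^2 - 2.8182*y - 10.1518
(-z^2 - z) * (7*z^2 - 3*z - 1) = -7*z^4 - 4*z^3 + 4*z^2 + z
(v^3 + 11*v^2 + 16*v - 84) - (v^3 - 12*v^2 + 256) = 23*v^2 + 16*v - 340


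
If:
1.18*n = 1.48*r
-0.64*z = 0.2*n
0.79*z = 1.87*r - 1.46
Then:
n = 0.84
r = 0.67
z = -0.26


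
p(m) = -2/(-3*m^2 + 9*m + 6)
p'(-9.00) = 0.00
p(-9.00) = 0.01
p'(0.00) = 0.50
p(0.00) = -0.33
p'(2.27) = -0.08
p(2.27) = -0.18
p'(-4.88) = 0.01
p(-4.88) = 0.02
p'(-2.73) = 0.03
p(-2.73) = 0.05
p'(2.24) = -0.07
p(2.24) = -0.18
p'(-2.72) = 0.03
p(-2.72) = 0.05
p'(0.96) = 0.05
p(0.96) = -0.17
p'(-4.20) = 0.01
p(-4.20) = 0.02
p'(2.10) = -0.05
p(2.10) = -0.17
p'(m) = -2*(6*m - 9)/(-3*m^2 + 9*m + 6)^2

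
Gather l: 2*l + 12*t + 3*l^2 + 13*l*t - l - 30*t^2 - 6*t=3*l^2 + l*(13*t + 1) - 30*t^2 + 6*t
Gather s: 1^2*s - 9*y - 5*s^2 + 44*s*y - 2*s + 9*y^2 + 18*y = -5*s^2 + s*(44*y - 1) + 9*y^2 + 9*y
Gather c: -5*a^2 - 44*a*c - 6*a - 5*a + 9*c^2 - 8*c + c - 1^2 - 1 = -5*a^2 - 11*a + 9*c^2 + c*(-44*a - 7) - 2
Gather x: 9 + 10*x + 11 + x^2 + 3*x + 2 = x^2 + 13*x + 22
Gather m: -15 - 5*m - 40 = -5*m - 55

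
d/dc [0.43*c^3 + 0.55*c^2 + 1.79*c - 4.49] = 1.29*c^2 + 1.1*c + 1.79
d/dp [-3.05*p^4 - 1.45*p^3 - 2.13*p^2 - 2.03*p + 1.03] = -12.2*p^3 - 4.35*p^2 - 4.26*p - 2.03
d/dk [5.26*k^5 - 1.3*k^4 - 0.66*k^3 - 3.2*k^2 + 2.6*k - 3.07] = 26.3*k^4 - 5.2*k^3 - 1.98*k^2 - 6.4*k + 2.6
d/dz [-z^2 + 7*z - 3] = 7 - 2*z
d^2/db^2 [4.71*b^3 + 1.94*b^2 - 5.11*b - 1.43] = 28.26*b + 3.88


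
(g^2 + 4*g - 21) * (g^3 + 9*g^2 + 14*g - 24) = g^5 + 13*g^4 + 29*g^3 - 157*g^2 - 390*g + 504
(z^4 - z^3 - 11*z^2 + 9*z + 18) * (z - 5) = z^5 - 6*z^4 - 6*z^3 + 64*z^2 - 27*z - 90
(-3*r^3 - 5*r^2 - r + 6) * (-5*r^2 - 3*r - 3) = 15*r^5 + 34*r^4 + 29*r^3 - 12*r^2 - 15*r - 18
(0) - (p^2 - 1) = 1 - p^2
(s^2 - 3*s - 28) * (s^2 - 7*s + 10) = s^4 - 10*s^3 + 3*s^2 + 166*s - 280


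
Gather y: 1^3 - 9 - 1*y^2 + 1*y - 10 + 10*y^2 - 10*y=9*y^2 - 9*y - 18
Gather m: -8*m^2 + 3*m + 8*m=-8*m^2 + 11*m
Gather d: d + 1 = d + 1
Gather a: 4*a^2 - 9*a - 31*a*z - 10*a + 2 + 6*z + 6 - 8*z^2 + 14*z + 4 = 4*a^2 + a*(-31*z - 19) - 8*z^2 + 20*z + 12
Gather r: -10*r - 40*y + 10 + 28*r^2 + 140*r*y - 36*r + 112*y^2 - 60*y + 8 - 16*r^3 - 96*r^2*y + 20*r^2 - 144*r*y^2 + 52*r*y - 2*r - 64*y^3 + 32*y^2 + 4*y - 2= -16*r^3 + r^2*(48 - 96*y) + r*(-144*y^2 + 192*y - 48) - 64*y^3 + 144*y^2 - 96*y + 16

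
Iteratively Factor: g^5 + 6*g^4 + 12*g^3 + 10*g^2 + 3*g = (g + 1)*(g^4 + 5*g^3 + 7*g^2 + 3*g) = (g + 1)*(g + 3)*(g^3 + 2*g^2 + g) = (g + 1)^2*(g + 3)*(g^2 + g) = (g + 1)^3*(g + 3)*(g)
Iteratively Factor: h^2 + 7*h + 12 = (h + 3)*(h + 4)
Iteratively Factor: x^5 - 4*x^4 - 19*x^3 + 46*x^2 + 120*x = (x)*(x^4 - 4*x^3 - 19*x^2 + 46*x + 120) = x*(x + 3)*(x^3 - 7*x^2 + 2*x + 40) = x*(x - 5)*(x + 3)*(x^2 - 2*x - 8) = x*(x - 5)*(x - 4)*(x + 3)*(x + 2)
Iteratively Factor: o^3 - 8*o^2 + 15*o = (o - 5)*(o^2 - 3*o) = (o - 5)*(o - 3)*(o)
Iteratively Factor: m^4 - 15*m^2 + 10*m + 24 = (m - 3)*(m^3 + 3*m^2 - 6*m - 8) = (m - 3)*(m + 4)*(m^2 - m - 2) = (m - 3)*(m + 1)*(m + 4)*(m - 2)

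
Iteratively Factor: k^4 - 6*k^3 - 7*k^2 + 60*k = (k + 3)*(k^3 - 9*k^2 + 20*k) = (k - 5)*(k + 3)*(k^2 - 4*k) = (k - 5)*(k - 4)*(k + 3)*(k)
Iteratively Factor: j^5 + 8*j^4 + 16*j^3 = (j + 4)*(j^4 + 4*j^3) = j*(j + 4)*(j^3 + 4*j^2) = j^2*(j + 4)*(j^2 + 4*j) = j^3*(j + 4)*(j + 4)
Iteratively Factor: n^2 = (n)*(n)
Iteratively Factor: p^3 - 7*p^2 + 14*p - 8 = (p - 4)*(p^2 - 3*p + 2) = (p - 4)*(p - 2)*(p - 1)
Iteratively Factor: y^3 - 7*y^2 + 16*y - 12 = (y - 3)*(y^2 - 4*y + 4) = (y - 3)*(y - 2)*(y - 2)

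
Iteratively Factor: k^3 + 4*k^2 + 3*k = (k + 1)*(k^2 + 3*k) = (k + 1)*(k + 3)*(k)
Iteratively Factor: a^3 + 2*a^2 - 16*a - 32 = (a + 4)*(a^2 - 2*a - 8) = (a + 2)*(a + 4)*(a - 4)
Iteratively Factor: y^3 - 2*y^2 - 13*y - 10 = (y + 2)*(y^2 - 4*y - 5) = (y + 1)*(y + 2)*(y - 5)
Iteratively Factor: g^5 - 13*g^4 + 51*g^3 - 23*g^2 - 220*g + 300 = (g - 3)*(g^4 - 10*g^3 + 21*g^2 + 40*g - 100) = (g - 3)*(g + 2)*(g^3 - 12*g^2 + 45*g - 50) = (g - 3)*(g - 2)*(g + 2)*(g^2 - 10*g + 25) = (g - 5)*(g - 3)*(g - 2)*(g + 2)*(g - 5)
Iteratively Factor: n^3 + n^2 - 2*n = (n - 1)*(n^2 + 2*n) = (n - 1)*(n + 2)*(n)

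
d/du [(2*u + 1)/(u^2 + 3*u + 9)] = (-2*u^2 - 2*u + 15)/(u^4 + 6*u^3 + 27*u^2 + 54*u + 81)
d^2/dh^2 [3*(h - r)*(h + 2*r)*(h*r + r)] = 6*r*(3*h + r + 1)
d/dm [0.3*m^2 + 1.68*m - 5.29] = 0.6*m + 1.68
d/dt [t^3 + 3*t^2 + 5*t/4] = 3*t^2 + 6*t + 5/4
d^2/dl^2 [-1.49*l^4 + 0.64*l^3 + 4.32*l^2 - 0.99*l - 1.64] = -17.88*l^2 + 3.84*l + 8.64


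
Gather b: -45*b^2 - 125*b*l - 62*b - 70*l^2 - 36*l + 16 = -45*b^2 + b*(-125*l - 62) - 70*l^2 - 36*l + 16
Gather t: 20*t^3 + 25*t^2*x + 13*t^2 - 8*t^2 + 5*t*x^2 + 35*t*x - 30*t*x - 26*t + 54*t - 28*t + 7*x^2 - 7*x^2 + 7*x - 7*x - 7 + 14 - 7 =20*t^3 + t^2*(25*x + 5) + t*(5*x^2 + 5*x)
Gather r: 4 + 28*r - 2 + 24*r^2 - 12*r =24*r^2 + 16*r + 2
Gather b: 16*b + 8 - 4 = 16*b + 4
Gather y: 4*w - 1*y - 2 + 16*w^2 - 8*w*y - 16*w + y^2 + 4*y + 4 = 16*w^2 - 12*w + y^2 + y*(3 - 8*w) + 2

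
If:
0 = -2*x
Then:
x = 0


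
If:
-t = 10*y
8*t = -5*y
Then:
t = 0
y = 0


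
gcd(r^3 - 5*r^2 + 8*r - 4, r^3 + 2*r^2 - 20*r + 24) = r^2 - 4*r + 4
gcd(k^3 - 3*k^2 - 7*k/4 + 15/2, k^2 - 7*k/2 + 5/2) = k - 5/2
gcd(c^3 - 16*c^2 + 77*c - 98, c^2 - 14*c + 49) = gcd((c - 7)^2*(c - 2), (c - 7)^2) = c^2 - 14*c + 49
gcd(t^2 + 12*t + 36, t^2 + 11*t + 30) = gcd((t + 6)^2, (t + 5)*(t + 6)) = t + 6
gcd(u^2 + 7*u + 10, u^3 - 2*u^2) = 1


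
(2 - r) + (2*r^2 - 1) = 2*r^2 - r + 1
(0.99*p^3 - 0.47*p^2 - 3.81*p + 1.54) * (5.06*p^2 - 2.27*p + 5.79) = 5.0094*p^5 - 4.6255*p^4 - 12.4796*p^3 + 13.7198*p^2 - 25.5557*p + 8.9166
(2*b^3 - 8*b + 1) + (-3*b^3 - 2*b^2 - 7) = -b^3 - 2*b^2 - 8*b - 6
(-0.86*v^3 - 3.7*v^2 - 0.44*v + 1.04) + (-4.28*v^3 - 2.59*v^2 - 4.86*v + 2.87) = -5.14*v^3 - 6.29*v^2 - 5.3*v + 3.91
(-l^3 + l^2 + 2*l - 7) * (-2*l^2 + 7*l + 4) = 2*l^5 - 9*l^4 - l^3 + 32*l^2 - 41*l - 28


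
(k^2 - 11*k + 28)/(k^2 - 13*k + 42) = (k - 4)/(k - 6)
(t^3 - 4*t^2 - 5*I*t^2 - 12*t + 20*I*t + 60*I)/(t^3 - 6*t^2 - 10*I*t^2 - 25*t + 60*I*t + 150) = (t + 2)/(t - 5*I)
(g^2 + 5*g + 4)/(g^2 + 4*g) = (g + 1)/g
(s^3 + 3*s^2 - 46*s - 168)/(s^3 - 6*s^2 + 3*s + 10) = (s^3 + 3*s^2 - 46*s - 168)/(s^3 - 6*s^2 + 3*s + 10)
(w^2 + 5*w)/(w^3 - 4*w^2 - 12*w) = (w + 5)/(w^2 - 4*w - 12)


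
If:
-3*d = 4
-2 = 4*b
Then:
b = -1/2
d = -4/3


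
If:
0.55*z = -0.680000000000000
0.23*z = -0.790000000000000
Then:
No Solution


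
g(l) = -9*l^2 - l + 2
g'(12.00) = -217.00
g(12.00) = -1306.00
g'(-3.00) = 53.00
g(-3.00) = -76.00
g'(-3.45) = 61.10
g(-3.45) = -101.67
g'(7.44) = -134.92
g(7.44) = -503.62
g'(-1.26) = 21.68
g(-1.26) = -11.03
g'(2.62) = -48.16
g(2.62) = -62.40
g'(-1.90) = 33.20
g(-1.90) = -28.59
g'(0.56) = -11.08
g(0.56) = -1.38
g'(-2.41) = 42.38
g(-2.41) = -47.86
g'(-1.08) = 18.44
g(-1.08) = -7.42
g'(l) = -18*l - 1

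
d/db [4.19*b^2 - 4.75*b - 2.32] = 8.38*b - 4.75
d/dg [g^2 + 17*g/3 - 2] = 2*g + 17/3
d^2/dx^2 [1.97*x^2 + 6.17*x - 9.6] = 3.94000000000000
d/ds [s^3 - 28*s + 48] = 3*s^2 - 28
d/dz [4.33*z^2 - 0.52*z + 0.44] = 8.66*z - 0.52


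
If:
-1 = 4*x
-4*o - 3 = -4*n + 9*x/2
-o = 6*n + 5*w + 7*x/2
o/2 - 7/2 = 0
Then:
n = 239/32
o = 7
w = -163/16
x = -1/4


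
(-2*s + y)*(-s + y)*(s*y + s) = 2*s^3*y + 2*s^3 - 3*s^2*y^2 - 3*s^2*y + s*y^3 + s*y^2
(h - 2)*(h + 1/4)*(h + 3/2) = h^3 - h^2/4 - 25*h/8 - 3/4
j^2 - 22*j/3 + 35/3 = (j - 5)*(j - 7/3)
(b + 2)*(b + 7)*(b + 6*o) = b^3 + 6*b^2*o + 9*b^2 + 54*b*o + 14*b + 84*o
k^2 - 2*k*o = k*(k - 2*o)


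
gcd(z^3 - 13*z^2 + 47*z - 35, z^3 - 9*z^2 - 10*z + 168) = z - 7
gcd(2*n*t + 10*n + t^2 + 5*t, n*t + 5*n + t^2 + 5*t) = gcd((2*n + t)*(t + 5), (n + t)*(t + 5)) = t + 5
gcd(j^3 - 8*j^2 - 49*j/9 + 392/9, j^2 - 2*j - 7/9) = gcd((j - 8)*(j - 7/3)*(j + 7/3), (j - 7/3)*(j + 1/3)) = j - 7/3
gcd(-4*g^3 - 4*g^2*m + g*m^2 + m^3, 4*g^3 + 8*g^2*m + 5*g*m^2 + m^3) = 2*g^2 + 3*g*m + m^2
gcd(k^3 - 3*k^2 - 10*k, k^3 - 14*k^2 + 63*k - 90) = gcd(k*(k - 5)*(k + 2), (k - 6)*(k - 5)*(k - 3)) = k - 5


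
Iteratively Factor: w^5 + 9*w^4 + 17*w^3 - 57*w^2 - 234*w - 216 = (w + 3)*(w^4 + 6*w^3 - w^2 - 54*w - 72) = (w + 3)*(w + 4)*(w^3 + 2*w^2 - 9*w - 18) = (w + 3)^2*(w + 4)*(w^2 - w - 6) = (w - 3)*(w + 3)^2*(w + 4)*(w + 2)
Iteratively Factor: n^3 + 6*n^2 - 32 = (n - 2)*(n^2 + 8*n + 16) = (n - 2)*(n + 4)*(n + 4)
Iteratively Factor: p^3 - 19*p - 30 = (p - 5)*(p^2 + 5*p + 6) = (p - 5)*(p + 2)*(p + 3)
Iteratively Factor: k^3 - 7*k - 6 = (k + 1)*(k^2 - k - 6) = (k - 3)*(k + 1)*(k + 2)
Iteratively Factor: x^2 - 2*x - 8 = (x - 4)*(x + 2)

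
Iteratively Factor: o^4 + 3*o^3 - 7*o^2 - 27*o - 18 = (o + 3)*(o^3 - 7*o - 6) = (o - 3)*(o + 3)*(o^2 + 3*o + 2) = (o - 3)*(o + 2)*(o + 3)*(o + 1)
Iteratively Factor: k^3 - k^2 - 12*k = (k - 4)*(k^2 + 3*k) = (k - 4)*(k + 3)*(k)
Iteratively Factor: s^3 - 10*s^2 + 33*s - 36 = (s - 3)*(s^2 - 7*s + 12) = (s - 3)^2*(s - 4)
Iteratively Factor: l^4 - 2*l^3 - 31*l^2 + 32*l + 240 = (l - 5)*(l^3 + 3*l^2 - 16*l - 48) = (l - 5)*(l + 3)*(l^2 - 16) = (l - 5)*(l - 4)*(l + 3)*(l + 4)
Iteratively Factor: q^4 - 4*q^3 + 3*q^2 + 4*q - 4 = (q - 2)*(q^3 - 2*q^2 - q + 2) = (q - 2)*(q + 1)*(q^2 - 3*q + 2) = (q - 2)*(q - 1)*(q + 1)*(q - 2)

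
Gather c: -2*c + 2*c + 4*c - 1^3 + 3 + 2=4*c + 4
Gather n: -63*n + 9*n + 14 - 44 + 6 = -54*n - 24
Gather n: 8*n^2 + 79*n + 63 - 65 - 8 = 8*n^2 + 79*n - 10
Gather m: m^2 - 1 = m^2 - 1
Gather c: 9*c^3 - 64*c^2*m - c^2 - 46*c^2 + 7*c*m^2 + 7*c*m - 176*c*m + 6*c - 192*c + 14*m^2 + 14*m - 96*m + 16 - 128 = 9*c^3 + c^2*(-64*m - 47) + c*(7*m^2 - 169*m - 186) + 14*m^2 - 82*m - 112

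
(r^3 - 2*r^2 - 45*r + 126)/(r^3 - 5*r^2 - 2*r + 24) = (r^2 + r - 42)/(r^2 - 2*r - 8)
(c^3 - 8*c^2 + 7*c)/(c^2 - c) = c - 7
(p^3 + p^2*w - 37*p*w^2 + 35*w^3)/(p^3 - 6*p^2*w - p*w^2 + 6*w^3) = (p^2 + 2*p*w - 35*w^2)/(p^2 - 5*p*w - 6*w^2)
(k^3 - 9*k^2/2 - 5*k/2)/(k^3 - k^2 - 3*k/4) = 2*(k - 5)/(2*k - 3)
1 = 1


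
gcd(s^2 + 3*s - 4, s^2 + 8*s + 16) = s + 4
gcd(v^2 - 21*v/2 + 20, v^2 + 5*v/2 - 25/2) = v - 5/2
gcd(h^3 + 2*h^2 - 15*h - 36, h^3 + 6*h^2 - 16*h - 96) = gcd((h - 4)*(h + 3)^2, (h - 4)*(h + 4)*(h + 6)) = h - 4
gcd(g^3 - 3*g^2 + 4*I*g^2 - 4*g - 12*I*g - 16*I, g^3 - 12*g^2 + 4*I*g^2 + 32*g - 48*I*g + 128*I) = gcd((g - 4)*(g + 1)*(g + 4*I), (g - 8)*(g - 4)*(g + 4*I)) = g^2 + g*(-4 + 4*I) - 16*I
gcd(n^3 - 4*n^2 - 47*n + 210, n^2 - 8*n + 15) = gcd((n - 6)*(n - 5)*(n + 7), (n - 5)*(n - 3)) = n - 5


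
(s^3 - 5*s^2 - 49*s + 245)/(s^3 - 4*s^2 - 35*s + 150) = (s^2 - 49)/(s^2 + s - 30)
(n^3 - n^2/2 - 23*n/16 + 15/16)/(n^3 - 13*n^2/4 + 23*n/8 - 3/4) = (4*n^2 + n - 5)/(2*(2*n^2 - 5*n + 2))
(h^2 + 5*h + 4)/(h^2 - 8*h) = (h^2 + 5*h + 4)/(h*(h - 8))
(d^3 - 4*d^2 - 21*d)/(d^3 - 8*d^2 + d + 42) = d*(d + 3)/(d^2 - d - 6)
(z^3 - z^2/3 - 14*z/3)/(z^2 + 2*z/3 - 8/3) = z*(3*z - 7)/(3*z - 4)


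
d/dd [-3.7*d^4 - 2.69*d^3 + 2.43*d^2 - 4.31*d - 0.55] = -14.8*d^3 - 8.07*d^2 + 4.86*d - 4.31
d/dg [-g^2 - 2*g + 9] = -2*g - 2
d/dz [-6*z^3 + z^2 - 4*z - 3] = -18*z^2 + 2*z - 4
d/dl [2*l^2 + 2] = 4*l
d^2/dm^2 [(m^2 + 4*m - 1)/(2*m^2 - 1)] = 2*(16*m^3 - 6*m^2 + 24*m - 1)/(8*m^6 - 12*m^4 + 6*m^2 - 1)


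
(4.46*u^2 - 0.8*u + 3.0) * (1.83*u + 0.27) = 8.1618*u^3 - 0.2598*u^2 + 5.274*u + 0.81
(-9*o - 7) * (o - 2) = -9*o^2 + 11*o + 14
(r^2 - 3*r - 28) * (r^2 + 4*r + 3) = r^4 + r^3 - 37*r^2 - 121*r - 84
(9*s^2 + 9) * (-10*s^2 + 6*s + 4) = -90*s^4 + 54*s^3 - 54*s^2 + 54*s + 36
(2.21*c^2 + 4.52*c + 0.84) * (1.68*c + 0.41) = 3.7128*c^3 + 8.4997*c^2 + 3.2644*c + 0.3444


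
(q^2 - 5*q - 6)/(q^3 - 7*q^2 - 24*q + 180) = (q + 1)/(q^2 - q - 30)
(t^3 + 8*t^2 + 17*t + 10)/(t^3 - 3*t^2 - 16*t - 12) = (t + 5)/(t - 6)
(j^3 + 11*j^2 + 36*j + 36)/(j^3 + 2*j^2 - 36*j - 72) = (j + 3)/(j - 6)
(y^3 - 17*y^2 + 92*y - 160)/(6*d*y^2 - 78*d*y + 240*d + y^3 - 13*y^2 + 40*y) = (y - 4)/(6*d + y)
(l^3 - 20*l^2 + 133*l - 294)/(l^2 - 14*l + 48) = (l^2 - 14*l + 49)/(l - 8)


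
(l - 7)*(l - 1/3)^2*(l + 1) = l^4 - 20*l^3/3 - 26*l^2/9 + 4*l - 7/9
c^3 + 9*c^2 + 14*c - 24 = (c - 1)*(c + 4)*(c + 6)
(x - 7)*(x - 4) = x^2 - 11*x + 28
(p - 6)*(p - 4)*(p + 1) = p^3 - 9*p^2 + 14*p + 24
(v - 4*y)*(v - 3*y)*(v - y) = v^3 - 8*v^2*y + 19*v*y^2 - 12*y^3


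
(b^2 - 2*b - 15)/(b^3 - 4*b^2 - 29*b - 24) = (b - 5)/(b^2 - 7*b - 8)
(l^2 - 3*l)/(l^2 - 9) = l/(l + 3)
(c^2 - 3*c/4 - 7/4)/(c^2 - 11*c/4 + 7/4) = (c + 1)/(c - 1)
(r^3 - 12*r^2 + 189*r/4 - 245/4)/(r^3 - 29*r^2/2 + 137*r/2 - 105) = (r - 7/2)/(r - 6)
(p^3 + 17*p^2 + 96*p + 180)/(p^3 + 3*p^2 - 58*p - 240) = (p + 6)/(p - 8)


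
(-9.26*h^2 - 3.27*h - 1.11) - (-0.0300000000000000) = -9.26*h^2 - 3.27*h - 1.08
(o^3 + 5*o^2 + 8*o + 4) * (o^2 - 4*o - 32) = o^5 + o^4 - 44*o^3 - 188*o^2 - 272*o - 128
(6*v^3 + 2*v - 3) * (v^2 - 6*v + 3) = 6*v^5 - 36*v^4 + 20*v^3 - 15*v^2 + 24*v - 9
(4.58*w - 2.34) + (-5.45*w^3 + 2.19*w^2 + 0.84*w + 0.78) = -5.45*w^3 + 2.19*w^2 + 5.42*w - 1.56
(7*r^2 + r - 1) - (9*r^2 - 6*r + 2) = -2*r^2 + 7*r - 3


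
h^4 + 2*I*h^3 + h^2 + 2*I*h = h*(h - I)*(h + I)*(h + 2*I)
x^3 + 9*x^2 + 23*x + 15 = (x + 1)*(x + 3)*(x + 5)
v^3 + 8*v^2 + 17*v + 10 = (v + 1)*(v + 2)*(v + 5)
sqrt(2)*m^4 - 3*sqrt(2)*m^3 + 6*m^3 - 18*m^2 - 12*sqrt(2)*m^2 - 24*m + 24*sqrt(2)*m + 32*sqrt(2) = (m - 4)*(m - sqrt(2))*(m + 4*sqrt(2))*(sqrt(2)*m + sqrt(2))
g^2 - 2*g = g*(g - 2)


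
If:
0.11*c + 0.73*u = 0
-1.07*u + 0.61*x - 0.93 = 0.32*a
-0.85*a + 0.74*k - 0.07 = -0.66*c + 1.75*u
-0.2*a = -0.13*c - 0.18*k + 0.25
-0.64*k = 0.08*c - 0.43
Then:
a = -2.05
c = -2.61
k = 1.00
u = 0.39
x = 1.14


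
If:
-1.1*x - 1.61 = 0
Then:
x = -1.46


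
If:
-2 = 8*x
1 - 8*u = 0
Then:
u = 1/8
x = -1/4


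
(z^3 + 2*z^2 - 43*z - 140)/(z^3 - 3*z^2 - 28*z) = (z + 5)/z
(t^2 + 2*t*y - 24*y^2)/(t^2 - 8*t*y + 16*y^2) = (-t - 6*y)/(-t + 4*y)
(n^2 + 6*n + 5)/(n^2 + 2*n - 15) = (n + 1)/(n - 3)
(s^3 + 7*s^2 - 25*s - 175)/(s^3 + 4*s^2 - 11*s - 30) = (s^2 + 2*s - 35)/(s^2 - s - 6)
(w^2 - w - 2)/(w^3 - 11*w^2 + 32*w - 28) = (w + 1)/(w^2 - 9*w + 14)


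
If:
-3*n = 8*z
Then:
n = -8*z/3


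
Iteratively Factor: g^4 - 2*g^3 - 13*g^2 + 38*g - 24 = (g + 4)*(g^3 - 6*g^2 + 11*g - 6) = (g - 1)*(g + 4)*(g^2 - 5*g + 6) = (g - 3)*(g - 1)*(g + 4)*(g - 2)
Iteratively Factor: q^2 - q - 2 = (q + 1)*(q - 2)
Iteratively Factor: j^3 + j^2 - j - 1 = (j - 1)*(j^2 + 2*j + 1) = (j - 1)*(j + 1)*(j + 1)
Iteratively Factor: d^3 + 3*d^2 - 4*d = (d)*(d^2 + 3*d - 4) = d*(d + 4)*(d - 1)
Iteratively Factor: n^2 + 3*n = (n + 3)*(n)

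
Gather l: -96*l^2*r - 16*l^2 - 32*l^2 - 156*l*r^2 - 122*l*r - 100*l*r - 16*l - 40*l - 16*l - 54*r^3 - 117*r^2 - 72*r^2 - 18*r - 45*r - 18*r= l^2*(-96*r - 48) + l*(-156*r^2 - 222*r - 72) - 54*r^3 - 189*r^2 - 81*r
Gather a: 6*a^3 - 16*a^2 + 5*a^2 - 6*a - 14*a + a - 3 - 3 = 6*a^3 - 11*a^2 - 19*a - 6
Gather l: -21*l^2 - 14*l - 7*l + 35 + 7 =-21*l^2 - 21*l + 42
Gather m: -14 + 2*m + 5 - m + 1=m - 8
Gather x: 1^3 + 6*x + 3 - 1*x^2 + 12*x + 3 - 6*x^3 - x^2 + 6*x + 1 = -6*x^3 - 2*x^2 + 24*x + 8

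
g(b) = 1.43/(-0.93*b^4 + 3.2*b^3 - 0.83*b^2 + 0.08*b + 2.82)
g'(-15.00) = -0.00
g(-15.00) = -0.00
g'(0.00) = -0.01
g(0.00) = 0.51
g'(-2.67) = -0.02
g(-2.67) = -0.01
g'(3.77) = 0.16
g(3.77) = -0.06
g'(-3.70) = -0.00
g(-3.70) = -0.00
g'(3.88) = 0.10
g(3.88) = -0.04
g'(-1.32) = -0.50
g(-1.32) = -0.16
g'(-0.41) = -0.65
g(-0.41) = 0.60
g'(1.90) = -0.09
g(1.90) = 0.15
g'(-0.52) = -1.40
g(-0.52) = 0.70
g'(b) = 1.43*(3.72*b^3 - 9.6*b^2 + 1.66*b - 0.08)/(-0.93*b^4 + 3.2*b^3 - 0.83*b^2 + 0.08*b + 2.82)^2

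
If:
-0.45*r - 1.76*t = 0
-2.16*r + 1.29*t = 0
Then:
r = 0.00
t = 0.00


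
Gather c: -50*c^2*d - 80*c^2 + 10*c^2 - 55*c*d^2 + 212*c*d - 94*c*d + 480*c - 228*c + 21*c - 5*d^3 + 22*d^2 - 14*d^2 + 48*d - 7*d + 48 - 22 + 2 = c^2*(-50*d - 70) + c*(-55*d^2 + 118*d + 273) - 5*d^3 + 8*d^2 + 41*d + 28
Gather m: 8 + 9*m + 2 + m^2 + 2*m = m^2 + 11*m + 10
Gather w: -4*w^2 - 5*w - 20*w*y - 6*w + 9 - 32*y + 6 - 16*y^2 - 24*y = -4*w^2 + w*(-20*y - 11) - 16*y^2 - 56*y + 15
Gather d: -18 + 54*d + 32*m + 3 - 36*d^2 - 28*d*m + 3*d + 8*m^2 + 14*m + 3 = -36*d^2 + d*(57 - 28*m) + 8*m^2 + 46*m - 12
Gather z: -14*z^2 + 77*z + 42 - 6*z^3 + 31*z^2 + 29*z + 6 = -6*z^3 + 17*z^2 + 106*z + 48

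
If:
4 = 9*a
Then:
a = 4/9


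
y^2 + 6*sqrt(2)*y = y*(y + 6*sqrt(2))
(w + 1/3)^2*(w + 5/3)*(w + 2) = w^4 + 13*w^3/3 + 53*w^2/9 + 71*w/27 + 10/27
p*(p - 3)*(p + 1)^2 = p^4 - p^3 - 5*p^2 - 3*p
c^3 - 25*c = c*(c - 5)*(c + 5)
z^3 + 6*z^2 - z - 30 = (z - 2)*(z + 3)*(z + 5)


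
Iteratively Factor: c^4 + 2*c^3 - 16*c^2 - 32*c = (c + 4)*(c^3 - 2*c^2 - 8*c) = c*(c + 4)*(c^2 - 2*c - 8) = c*(c - 4)*(c + 4)*(c + 2)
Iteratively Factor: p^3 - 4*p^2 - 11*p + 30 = (p + 3)*(p^2 - 7*p + 10) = (p - 2)*(p + 3)*(p - 5)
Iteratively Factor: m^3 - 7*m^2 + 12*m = (m - 4)*(m^2 - 3*m) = (m - 4)*(m - 3)*(m)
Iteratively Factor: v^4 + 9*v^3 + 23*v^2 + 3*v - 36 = (v + 3)*(v^3 + 6*v^2 + 5*v - 12) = (v + 3)*(v + 4)*(v^2 + 2*v - 3) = (v - 1)*(v + 3)*(v + 4)*(v + 3)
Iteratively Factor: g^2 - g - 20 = (g - 5)*(g + 4)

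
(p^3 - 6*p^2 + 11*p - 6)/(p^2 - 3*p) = p - 3 + 2/p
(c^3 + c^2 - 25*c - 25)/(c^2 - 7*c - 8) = (c^2 - 25)/(c - 8)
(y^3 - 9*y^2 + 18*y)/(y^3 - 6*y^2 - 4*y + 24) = y*(y - 3)/(y^2 - 4)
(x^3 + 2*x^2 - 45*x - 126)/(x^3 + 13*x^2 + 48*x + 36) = (x^2 - 4*x - 21)/(x^2 + 7*x + 6)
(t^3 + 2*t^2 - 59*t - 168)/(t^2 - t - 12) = (t^2 - t - 56)/(t - 4)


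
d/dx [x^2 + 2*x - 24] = 2*x + 2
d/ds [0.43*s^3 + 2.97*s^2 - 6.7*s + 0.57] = 1.29*s^2 + 5.94*s - 6.7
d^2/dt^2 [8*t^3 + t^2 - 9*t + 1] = 48*t + 2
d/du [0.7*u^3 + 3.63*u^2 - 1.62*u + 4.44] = 2.1*u^2 + 7.26*u - 1.62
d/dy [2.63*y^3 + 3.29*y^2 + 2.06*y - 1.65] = 7.89*y^2 + 6.58*y + 2.06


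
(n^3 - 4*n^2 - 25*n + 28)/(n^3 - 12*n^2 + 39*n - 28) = (n + 4)/(n - 4)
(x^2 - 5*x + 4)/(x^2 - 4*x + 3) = (x - 4)/(x - 3)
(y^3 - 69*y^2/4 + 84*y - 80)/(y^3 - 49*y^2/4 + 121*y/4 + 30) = (4*y^2 - 37*y + 40)/(4*y^2 - 17*y - 15)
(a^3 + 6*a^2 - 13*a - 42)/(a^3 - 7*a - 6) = (a + 7)/(a + 1)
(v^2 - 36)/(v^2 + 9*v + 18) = (v - 6)/(v + 3)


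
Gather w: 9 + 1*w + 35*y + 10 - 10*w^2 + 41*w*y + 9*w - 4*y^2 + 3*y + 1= -10*w^2 + w*(41*y + 10) - 4*y^2 + 38*y + 20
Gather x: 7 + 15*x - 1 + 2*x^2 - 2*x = 2*x^2 + 13*x + 6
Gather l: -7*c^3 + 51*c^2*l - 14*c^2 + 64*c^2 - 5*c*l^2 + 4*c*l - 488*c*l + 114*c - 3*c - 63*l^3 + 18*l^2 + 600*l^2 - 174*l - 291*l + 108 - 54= -7*c^3 + 50*c^2 + 111*c - 63*l^3 + l^2*(618 - 5*c) + l*(51*c^2 - 484*c - 465) + 54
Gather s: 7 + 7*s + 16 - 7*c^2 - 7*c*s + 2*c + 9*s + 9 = -7*c^2 + 2*c + s*(16 - 7*c) + 32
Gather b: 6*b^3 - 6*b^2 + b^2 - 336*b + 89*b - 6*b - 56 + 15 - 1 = 6*b^3 - 5*b^2 - 253*b - 42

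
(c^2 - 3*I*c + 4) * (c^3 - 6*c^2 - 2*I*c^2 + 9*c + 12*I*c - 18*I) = c^5 - 6*c^4 - 5*I*c^4 + 7*c^3 + 30*I*c^3 + 12*c^2 - 53*I*c^2 - 18*c + 48*I*c - 72*I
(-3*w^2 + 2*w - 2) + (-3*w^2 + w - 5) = -6*w^2 + 3*w - 7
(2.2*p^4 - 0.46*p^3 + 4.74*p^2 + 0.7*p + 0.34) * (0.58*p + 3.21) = 1.276*p^5 + 6.7952*p^4 + 1.2726*p^3 + 15.6214*p^2 + 2.4442*p + 1.0914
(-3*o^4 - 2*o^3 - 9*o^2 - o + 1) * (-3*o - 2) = 9*o^5 + 12*o^4 + 31*o^3 + 21*o^2 - o - 2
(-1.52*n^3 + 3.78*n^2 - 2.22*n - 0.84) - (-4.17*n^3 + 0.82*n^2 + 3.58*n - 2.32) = 2.65*n^3 + 2.96*n^2 - 5.8*n + 1.48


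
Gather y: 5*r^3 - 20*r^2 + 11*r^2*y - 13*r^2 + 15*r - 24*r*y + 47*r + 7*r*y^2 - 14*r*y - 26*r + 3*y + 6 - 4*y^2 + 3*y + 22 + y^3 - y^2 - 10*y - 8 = 5*r^3 - 33*r^2 + 36*r + y^3 + y^2*(7*r - 5) + y*(11*r^2 - 38*r - 4) + 20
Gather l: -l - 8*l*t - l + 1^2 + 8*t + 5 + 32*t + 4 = l*(-8*t - 2) + 40*t + 10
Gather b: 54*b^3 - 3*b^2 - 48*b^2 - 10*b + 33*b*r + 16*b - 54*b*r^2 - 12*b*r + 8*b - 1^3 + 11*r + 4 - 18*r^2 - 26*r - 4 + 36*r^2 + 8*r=54*b^3 - 51*b^2 + b*(-54*r^2 + 21*r + 14) + 18*r^2 - 7*r - 1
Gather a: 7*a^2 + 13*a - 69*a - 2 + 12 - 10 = 7*a^2 - 56*a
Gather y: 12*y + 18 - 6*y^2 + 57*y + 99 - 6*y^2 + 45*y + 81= -12*y^2 + 114*y + 198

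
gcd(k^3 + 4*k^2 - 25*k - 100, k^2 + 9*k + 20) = k^2 + 9*k + 20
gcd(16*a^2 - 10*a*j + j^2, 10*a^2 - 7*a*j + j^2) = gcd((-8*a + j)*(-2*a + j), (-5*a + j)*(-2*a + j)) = 2*a - j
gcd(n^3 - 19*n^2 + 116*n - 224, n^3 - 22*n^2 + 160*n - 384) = n - 8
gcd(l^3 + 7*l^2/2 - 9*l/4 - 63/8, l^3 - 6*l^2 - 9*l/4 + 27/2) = l^2 - 9/4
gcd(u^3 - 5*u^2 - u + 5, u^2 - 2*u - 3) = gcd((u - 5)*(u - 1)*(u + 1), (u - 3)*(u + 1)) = u + 1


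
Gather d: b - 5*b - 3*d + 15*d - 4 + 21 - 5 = -4*b + 12*d + 12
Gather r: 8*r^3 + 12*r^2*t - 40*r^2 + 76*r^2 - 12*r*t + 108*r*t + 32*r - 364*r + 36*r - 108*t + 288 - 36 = 8*r^3 + r^2*(12*t + 36) + r*(96*t - 296) - 108*t + 252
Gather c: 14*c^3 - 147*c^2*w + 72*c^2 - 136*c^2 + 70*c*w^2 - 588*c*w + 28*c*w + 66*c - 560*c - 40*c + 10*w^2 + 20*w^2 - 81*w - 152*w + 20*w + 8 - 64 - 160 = 14*c^3 + c^2*(-147*w - 64) + c*(70*w^2 - 560*w - 534) + 30*w^2 - 213*w - 216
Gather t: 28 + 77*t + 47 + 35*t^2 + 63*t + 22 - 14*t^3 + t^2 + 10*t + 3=-14*t^3 + 36*t^2 + 150*t + 100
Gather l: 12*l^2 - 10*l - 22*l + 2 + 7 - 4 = 12*l^2 - 32*l + 5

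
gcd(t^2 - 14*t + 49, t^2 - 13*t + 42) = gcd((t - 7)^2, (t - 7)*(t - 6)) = t - 7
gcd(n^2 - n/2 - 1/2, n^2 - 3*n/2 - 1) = n + 1/2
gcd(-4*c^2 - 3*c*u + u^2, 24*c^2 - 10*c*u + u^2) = -4*c + u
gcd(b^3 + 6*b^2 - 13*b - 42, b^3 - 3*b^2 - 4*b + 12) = b^2 - b - 6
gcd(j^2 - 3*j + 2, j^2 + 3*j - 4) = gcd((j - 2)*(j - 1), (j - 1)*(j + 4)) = j - 1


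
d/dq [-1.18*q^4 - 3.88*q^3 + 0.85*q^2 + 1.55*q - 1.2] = -4.72*q^3 - 11.64*q^2 + 1.7*q + 1.55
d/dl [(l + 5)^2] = 2*l + 10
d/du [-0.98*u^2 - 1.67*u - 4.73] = -1.96*u - 1.67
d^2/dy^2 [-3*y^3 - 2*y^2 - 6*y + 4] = -18*y - 4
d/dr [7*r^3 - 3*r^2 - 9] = 3*r*(7*r - 2)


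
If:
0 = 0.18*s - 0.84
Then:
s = 4.67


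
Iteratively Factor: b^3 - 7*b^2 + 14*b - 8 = (b - 1)*(b^2 - 6*b + 8) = (b - 4)*(b - 1)*(b - 2)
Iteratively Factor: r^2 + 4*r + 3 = (r + 3)*(r + 1)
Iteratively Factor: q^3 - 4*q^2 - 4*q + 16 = (q - 2)*(q^2 - 2*q - 8) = (q - 4)*(q - 2)*(q + 2)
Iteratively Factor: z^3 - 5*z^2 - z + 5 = (z - 1)*(z^2 - 4*z - 5) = (z - 1)*(z + 1)*(z - 5)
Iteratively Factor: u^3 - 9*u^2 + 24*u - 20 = (u - 5)*(u^2 - 4*u + 4) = (u - 5)*(u - 2)*(u - 2)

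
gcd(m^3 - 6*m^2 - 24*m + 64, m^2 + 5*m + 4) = m + 4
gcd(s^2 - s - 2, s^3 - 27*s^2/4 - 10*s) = 1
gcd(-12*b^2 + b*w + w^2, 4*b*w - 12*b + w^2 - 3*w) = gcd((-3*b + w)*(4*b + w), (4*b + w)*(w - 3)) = 4*b + w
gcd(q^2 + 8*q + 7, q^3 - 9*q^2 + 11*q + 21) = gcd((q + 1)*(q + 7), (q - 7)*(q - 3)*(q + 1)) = q + 1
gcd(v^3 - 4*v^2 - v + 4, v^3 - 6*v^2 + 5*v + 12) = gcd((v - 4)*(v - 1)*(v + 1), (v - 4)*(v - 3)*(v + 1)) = v^2 - 3*v - 4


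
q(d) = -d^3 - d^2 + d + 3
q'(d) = -3*d^2 - 2*d + 1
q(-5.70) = 150.00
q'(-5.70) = -85.07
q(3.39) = -44.06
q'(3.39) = -40.26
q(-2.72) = 13.01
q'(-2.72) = -15.76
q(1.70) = -3.10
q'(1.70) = -11.07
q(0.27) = 3.18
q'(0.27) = 0.24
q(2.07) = -8.08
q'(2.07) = -15.99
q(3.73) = -59.08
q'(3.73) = -48.20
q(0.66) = 2.94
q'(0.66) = -1.63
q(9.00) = -798.00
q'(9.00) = -260.00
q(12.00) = -1857.00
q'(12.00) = -455.00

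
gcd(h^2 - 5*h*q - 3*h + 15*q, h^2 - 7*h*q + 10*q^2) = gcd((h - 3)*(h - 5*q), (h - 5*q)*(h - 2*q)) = -h + 5*q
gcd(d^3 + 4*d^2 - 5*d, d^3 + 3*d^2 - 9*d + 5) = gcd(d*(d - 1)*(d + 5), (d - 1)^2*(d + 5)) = d^2 + 4*d - 5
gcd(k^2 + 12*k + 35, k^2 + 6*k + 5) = k + 5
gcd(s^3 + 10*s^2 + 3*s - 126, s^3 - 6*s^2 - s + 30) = s - 3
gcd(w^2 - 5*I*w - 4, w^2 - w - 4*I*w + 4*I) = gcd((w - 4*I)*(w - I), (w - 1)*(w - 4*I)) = w - 4*I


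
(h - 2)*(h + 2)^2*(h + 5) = h^4 + 7*h^3 + 6*h^2 - 28*h - 40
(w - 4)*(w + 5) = w^2 + w - 20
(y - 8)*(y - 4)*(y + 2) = y^3 - 10*y^2 + 8*y + 64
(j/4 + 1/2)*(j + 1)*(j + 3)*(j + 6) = j^4/4 + 3*j^3 + 47*j^2/4 + 18*j + 9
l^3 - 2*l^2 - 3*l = l*(l - 3)*(l + 1)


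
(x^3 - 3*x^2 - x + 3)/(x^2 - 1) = x - 3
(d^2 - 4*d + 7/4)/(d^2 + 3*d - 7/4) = (2*d - 7)/(2*d + 7)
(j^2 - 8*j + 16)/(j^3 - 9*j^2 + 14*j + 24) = (j - 4)/(j^2 - 5*j - 6)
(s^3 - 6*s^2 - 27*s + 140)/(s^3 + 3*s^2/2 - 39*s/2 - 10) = 2*(s - 7)/(2*s + 1)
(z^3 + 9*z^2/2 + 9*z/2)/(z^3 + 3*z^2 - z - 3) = z*(2*z + 3)/(2*(z^2 - 1))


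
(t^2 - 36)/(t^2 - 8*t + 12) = (t + 6)/(t - 2)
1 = 1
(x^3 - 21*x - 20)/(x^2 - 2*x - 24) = (x^2 - 4*x - 5)/(x - 6)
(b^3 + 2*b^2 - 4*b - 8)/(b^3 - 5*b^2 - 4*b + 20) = (b + 2)/(b - 5)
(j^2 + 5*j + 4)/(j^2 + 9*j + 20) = (j + 1)/(j + 5)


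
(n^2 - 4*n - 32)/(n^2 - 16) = (n - 8)/(n - 4)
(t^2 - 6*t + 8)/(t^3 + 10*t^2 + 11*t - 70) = (t - 4)/(t^2 + 12*t + 35)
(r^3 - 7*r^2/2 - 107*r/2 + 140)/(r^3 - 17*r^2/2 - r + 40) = (r + 7)/(r + 2)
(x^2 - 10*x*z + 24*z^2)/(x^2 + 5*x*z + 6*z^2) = (x^2 - 10*x*z + 24*z^2)/(x^2 + 5*x*z + 6*z^2)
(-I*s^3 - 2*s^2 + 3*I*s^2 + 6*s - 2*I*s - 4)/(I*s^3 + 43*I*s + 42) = (-s^3 + s^2*(3 + 2*I) + s*(-2 - 6*I) + 4*I)/(s^3 + 43*s - 42*I)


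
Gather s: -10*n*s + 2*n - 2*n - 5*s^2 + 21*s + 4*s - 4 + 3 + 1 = -5*s^2 + s*(25 - 10*n)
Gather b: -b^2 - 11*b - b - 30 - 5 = -b^2 - 12*b - 35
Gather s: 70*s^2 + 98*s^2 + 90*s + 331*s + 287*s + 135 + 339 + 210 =168*s^2 + 708*s + 684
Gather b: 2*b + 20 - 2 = 2*b + 18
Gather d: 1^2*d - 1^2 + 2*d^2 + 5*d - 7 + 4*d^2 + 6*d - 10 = 6*d^2 + 12*d - 18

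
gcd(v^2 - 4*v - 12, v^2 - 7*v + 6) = v - 6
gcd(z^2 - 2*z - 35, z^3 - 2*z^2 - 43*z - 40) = z + 5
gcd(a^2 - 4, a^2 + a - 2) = a + 2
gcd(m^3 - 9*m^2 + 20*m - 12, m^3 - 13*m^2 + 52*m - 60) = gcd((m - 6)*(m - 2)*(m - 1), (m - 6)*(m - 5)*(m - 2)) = m^2 - 8*m + 12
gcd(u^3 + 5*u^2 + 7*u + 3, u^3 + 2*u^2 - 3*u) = u + 3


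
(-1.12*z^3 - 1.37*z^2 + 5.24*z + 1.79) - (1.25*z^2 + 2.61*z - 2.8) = -1.12*z^3 - 2.62*z^2 + 2.63*z + 4.59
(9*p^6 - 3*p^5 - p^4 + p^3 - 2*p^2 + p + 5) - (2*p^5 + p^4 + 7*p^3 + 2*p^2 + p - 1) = 9*p^6 - 5*p^5 - 2*p^4 - 6*p^3 - 4*p^2 + 6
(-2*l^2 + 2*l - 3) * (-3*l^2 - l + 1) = 6*l^4 - 4*l^3 + 5*l^2 + 5*l - 3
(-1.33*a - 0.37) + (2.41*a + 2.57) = 1.08*a + 2.2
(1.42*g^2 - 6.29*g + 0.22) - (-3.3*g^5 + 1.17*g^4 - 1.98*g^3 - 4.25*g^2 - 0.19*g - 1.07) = 3.3*g^5 - 1.17*g^4 + 1.98*g^3 + 5.67*g^2 - 6.1*g + 1.29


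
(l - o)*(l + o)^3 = l^4 + 2*l^3*o - 2*l*o^3 - o^4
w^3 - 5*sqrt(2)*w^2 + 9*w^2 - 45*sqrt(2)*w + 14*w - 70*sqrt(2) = (w + 2)*(w + 7)*(w - 5*sqrt(2))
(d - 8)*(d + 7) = d^2 - d - 56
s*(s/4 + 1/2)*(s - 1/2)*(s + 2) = s^4/4 + 7*s^3/8 + s^2/2 - s/2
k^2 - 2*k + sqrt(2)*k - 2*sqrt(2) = (k - 2)*(k + sqrt(2))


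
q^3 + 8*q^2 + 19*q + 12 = (q + 1)*(q + 3)*(q + 4)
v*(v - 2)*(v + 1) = v^3 - v^2 - 2*v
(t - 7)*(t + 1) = t^2 - 6*t - 7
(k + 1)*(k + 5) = k^2 + 6*k + 5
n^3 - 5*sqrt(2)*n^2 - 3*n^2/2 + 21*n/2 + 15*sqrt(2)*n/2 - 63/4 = (n - 3/2)*(n - 7*sqrt(2)/2)*(n - 3*sqrt(2)/2)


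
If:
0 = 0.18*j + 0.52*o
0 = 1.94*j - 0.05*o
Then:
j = 0.00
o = 0.00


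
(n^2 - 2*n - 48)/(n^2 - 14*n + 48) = (n + 6)/(n - 6)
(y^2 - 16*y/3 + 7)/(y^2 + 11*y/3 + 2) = (3*y^2 - 16*y + 21)/(3*y^2 + 11*y + 6)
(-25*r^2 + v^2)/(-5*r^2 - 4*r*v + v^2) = (5*r + v)/(r + v)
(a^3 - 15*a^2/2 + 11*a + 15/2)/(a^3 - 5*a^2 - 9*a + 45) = (a + 1/2)/(a + 3)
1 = 1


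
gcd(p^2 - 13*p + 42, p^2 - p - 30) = p - 6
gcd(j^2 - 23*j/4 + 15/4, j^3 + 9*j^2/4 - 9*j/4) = j - 3/4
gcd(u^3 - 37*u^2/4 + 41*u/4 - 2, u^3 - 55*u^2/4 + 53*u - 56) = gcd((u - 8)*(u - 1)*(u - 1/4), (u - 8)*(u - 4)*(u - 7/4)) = u - 8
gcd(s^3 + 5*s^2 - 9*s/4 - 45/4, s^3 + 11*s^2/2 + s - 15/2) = s^2 + 13*s/2 + 15/2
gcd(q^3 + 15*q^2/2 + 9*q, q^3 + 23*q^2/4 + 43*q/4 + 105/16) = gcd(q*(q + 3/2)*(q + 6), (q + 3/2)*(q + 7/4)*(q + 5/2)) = q + 3/2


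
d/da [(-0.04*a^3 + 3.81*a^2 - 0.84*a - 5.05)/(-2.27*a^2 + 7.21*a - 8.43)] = (0.0908*a^4 - 0.576800000000002*a^3 + 26.5749*a^2 - 87.1636*a + 43.4917)/(5.1529*a^4 - 32.7334*a^3 + 90.2563*a^2 - 121.5606*a + 71.0649)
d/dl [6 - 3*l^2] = -6*l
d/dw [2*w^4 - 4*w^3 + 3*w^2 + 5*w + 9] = 8*w^3 - 12*w^2 + 6*w + 5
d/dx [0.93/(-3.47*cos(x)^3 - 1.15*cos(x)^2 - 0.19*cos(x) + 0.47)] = (9.6813*sin(x)^2 - 2.139*cos(x) - 9.858)*sin(x)/(3.47*cos(x)^3 + 1.15*cos(x)^2 + 0.19*cos(x) - 0.47)^2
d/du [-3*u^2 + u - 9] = 1 - 6*u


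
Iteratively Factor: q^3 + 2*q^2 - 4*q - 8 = (q + 2)*(q^2 - 4) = (q + 2)^2*(q - 2)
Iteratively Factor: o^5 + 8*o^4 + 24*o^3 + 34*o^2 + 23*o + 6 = (o + 1)*(o^4 + 7*o^3 + 17*o^2 + 17*o + 6) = (o + 1)^2*(o^3 + 6*o^2 + 11*o + 6) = (o + 1)^2*(o + 3)*(o^2 + 3*o + 2) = (o + 1)^3*(o + 3)*(o + 2)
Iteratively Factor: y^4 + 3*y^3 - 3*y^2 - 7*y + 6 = (y + 2)*(y^3 + y^2 - 5*y + 3) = (y - 1)*(y + 2)*(y^2 + 2*y - 3) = (y - 1)^2*(y + 2)*(y + 3)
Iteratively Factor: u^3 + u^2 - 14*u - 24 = (u - 4)*(u^2 + 5*u + 6) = (u - 4)*(u + 2)*(u + 3)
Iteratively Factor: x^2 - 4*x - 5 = (x - 5)*(x + 1)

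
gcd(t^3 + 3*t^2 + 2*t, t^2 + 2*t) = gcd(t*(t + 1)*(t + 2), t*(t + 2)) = t^2 + 2*t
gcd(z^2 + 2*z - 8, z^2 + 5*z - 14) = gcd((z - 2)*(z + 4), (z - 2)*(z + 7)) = z - 2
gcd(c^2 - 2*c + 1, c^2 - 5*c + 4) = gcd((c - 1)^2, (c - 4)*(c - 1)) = c - 1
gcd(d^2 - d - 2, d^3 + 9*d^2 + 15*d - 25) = 1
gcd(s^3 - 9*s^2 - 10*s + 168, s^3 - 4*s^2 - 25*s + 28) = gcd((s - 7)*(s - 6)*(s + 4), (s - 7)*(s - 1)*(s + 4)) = s^2 - 3*s - 28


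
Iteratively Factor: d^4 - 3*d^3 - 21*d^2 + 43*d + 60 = (d - 3)*(d^3 - 21*d - 20) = (d - 3)*(d + 1)*(d^2 - d - 20) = (d - 3)*(d + 1)*(d + 4)*(d - 5)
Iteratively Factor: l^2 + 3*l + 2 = (l + 2)*(l + 1)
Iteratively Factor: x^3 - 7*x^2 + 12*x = (x)*(x^2 - 7*x + 12) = x*(x - 4)*(x - 3)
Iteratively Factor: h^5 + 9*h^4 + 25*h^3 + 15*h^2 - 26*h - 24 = (h + 1)*(h^4 + 8*h^3 + 17*h^2 - 2*h - 24) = (h + 1)*(h + 2)*(h^3 + 6*h^2 + 5*h - 12) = (h - 1)*(h + 1)*(h + 2)*(h^2 + 7*h + 12) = (h - 1)*(h + 1)*(h + 2)*(h + 3)*(h + 4)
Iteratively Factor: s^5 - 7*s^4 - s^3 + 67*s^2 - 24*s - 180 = (s - 3)*(s^4 - 4*s^3 - 13*s^2 + 28*s + 60) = (s - 3)*(s + 2)*(s^3 - 6*s^2 - s + 30) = (s - 3)*(s + 2)^2*(s^2 - 8*s + 15) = (s - 3)^2*(s + 2)^2*(s - 5)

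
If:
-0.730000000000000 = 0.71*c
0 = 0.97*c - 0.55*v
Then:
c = -1.03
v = -1.81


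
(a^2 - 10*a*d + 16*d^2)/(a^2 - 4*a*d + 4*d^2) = (a - 8*d)/(a - 2*d)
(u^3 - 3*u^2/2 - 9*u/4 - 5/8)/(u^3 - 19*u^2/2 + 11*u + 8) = (u^2 - 2*u - 5/4)/(u^2 - 10*u + 16)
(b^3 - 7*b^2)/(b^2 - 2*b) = b*(b - 7)/(b - 2)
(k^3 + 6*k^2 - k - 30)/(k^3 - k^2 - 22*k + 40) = (k + 3)/(k - 4)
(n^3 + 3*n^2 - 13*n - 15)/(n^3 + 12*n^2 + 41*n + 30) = (n - 3)/(n + 6)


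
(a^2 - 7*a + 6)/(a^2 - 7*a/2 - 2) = 2*(-a^2 + 7*a - 6)/(-2*a^2 + 7*a + 4)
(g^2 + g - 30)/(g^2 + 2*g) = (g^2 + g - 30)/(g*(g + 2))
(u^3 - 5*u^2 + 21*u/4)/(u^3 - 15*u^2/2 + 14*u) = (u - 3/2)/(u - 4)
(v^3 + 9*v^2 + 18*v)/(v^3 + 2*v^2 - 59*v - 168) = v*(v + 6)/(v^2 - v - 56)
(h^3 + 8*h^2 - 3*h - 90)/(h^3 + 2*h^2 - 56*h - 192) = (h^2 + 2*h - 15)/(h^2 - 4*h - 32)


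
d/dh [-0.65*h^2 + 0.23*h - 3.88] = 0.23 - 1.3*h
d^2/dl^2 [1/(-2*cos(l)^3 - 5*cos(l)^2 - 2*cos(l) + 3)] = -(2*(7*cos(l) + 20*cos(2*l) + 9*cos(3*l))*(7*cos(l) + 5*cos(2*l) + cos(3*l) - 1) + 64*(3*cos(l)^2 + 5*cos(l) + 1)^2*sin(l)^2)/(7*cos(l) + 5*cos(2*l) + cos(3*l) - 1)^3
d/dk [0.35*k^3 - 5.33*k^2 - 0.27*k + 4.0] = 1.05*k^2 - 10.66*k - 0.27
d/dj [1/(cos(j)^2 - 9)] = 2*sin(j)*cos(j)/(cos(j)^2 - 9)^2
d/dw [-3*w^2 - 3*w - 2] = -6*w - 3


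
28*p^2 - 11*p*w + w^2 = (-7*p + w)*(-4*p + w)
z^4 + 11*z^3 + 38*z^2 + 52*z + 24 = (z + 1)*(z + 2)^2*(z + 6)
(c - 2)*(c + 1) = c^2 - c - 2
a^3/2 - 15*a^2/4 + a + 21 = (a/2 + 1)*(a - 6)*(a - 7/2)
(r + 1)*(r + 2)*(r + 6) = r^3 + 9*r^2 + 20*r + 12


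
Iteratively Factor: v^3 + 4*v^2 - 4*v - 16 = (v + 4)*(v^2 - 4) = (v - 2)*(v + 4)*(v + 2)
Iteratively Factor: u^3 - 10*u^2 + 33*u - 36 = (u - 4)*(u^2 - 6*u + 9) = (u - 4)*(u - 3)*(u - 3)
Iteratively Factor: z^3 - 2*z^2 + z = (z - 1)*(z^2 - z) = z*(z - 1)*(z - 1)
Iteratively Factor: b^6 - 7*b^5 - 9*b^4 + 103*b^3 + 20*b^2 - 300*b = (b - 2)*(b^5 - 5*b^4 - 19*b^3 + 65*b^2 + 150*b) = (b - 2)*(b + 2)*(b^4 - 7*b^3 - 5*b^2 + 75*b) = (b - 5)*(b - 2)*(b + 2)*(b^3 - 2*b^2 - 15*b) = (b - 5)^2*(b - 2)*(b + 2)*(b^2 + 3*b) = b*(b - 5)^2*(b - 2)*(b + 2)*(b + 3)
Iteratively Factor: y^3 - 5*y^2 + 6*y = (y - 3)*(y^2 - 2*y) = y*(y - 3)*(y - 2)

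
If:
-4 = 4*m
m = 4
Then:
No Solution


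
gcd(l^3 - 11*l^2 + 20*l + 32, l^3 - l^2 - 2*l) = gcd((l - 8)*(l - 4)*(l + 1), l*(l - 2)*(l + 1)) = l + 1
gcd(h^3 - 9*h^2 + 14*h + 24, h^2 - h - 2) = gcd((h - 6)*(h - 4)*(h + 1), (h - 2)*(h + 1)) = h + 1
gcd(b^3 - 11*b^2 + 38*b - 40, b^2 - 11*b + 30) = b - 5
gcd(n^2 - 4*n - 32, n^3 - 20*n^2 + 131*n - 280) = n - 8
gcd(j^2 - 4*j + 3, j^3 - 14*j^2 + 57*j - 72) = j - 3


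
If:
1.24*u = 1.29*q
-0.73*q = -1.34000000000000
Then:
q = 1.84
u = 1.91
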